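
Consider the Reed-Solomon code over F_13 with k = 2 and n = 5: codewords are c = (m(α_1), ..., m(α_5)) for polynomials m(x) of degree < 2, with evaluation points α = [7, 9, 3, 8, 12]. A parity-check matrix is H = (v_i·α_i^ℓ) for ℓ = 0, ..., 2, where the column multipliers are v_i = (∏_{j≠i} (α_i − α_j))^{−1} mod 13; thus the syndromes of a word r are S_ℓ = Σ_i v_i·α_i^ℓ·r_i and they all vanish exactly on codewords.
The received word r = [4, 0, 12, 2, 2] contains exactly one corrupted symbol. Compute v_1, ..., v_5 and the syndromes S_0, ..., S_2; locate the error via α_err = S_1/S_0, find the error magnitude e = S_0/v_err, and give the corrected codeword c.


S = (3, 10, 3), error at position 5, error magnitude e = 8, c = [4, 0, 12, 2, 7].

Step 1: column multipliers v_i = (∏_{j≠i}(α_i − α_j))^{−1} mod 13.
  i = 1 (α = 7): (7−9)(7−3)(7−8)(7−12) = (−2)·4·(−1)·(−5) = −40 ≡ 12, so v_1 = 12^{−1} = 12 (mod 13).
  i = 2 (α = 9): (9−7)(9−3)(9−8)(9−12) = 2·6·1·(−3) = −36 ≡ 3, so v_2 = 3^{−1} = 9 (mod 13).
  i = 3 (α = 3): (3−7)(3−9)(3−8)(3−12) = (−4)·(−6)·(−5)·(−9) = 1080 ≡ 1, so v_3 = 1^{−1} = 1 (mod 13).
  i = 4 (α = 8): (8−7)(8−9)(8−3)(8−12) = 1·(−1)·5·(−4) = 20 ≡ 7, so v_4 = 7^{−1} = 2 (mod 13).
  i = 5 (α = 12): (12−7)(12−9)(12−3)(12−8) = 5·3·9·4 = 540 ≡ 7, so v_5 = 7^{−1} = 2 (mod 13).
  v = [12, 9, 1, 2, 2].
Step 2: syndromes of r = [4, 0, 12, 2, 2] (all sums mod 13).
  S_0 = Σ v_i r_i = 12·4 + 9·0 + 1·12 + 2·2 + 2·2 = 68 ≡ 3.
  S_1 = Σ v_i α_i r_i = 12·7·4 + 9·9·0 + 1·3·12 + 2·8·2 + 2·12·2 = 452 ≡ 10.
  α_i^2 mod 13 = [10, 3, 9, 12, 1].
  S_2 = Σ v_i α_i^2 r_i = 12·10·4 + 9·3·0 + 1·9·12 + 2·12·2 + 2·1·2 = 640 ≡ 3.
  S = (3, 10, 3) ≠ 0, so r is not a codeword (an error is present).
Step 3: locate the error. For a single error e at position i, S_ℓ = v_i·e·α_i^ℓ, so α_err = S_1/S_0.
  S_0^{−1} = 3^{−1} = 9 (mod 13), so α_err = 10·9 = 90 ≡ 12 = α_5. Error position i = 5.
  Consistency check: S_2/S_1 = 3·4 = 12 ≡ 12 = α_err ✓ (single-error assumption holds).
Step 4: error magnitude e = S_0/v_5 = S_0·∏_{j≠5}(α_5 − α_j) = 3·7 = 21 ≡ 8 (mod 13).
Step 5: correct position 5: c_5 = r_5 − e = 2 − 8 ≡ 7 (mod 13). Hence c = [4, 0, 12, 2, 7].
  Check: interpolating c through the α_i gives m(x) = 5 + 11·x (degree < 2) with m(α_i) = c_i for every i, so c is indeed a codeword.


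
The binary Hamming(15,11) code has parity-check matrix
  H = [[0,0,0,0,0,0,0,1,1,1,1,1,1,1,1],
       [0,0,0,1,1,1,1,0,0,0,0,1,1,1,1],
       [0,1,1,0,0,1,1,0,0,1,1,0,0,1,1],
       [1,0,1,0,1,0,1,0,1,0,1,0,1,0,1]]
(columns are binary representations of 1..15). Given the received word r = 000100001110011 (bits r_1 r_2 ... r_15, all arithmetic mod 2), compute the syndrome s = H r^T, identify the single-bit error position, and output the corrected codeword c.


s = (1, 1, 0, 1)^T, error position = 13, corrected codeword c = 000100001110111

Compute s = H r^T mod 2 one row at a time:
  s_1 = 0 + 1 + 1 + 1 + 0 + 0 + 1 + 1 = 5 ≡ 1 (mod 2).
  s_2 = 1 + 0 + 0 + 0 + 0 + 0 + 1 + 1 = 3 ≡ 1 (mod 2).
  s_3 = 0 + 0 + 0 + 0 + 1 + 1 + 1 + 1 = 4 ≡ 0 (mod 2).
  s_4 = 0 + 0 + 0 + 0 + 1 + 1 + 0 + 1 = 3 ≡ 1 (mod 2).
s = (1, 1, 0, 1)^T — this equals column 13 of H (binary 1101), so error is at position 13.
Correct: flip bit 13 of r = 000100001110011 to get c = 000100001110111.


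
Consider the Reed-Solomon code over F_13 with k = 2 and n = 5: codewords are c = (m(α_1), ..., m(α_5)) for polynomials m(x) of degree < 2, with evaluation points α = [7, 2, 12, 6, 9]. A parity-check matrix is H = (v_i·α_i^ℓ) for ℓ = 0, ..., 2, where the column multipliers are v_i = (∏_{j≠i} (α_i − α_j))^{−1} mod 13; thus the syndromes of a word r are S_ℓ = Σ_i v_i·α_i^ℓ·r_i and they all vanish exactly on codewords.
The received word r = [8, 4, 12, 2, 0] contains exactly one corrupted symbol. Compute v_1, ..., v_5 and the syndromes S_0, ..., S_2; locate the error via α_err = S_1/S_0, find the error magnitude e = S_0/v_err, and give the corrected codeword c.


S = (8, 7, 11), error at position 5, error magnitude e = 6, c = [8, 4, 12, 2, 7].

Step 1: column multipliers v_i = (∏_{j≠i}(α_i − α_j))^{−1} mod 13.
  i = 1 (α = 7): (7−2)(7−12)(7−6)(7−9) = 5·(−5)·1·(−2) = 50 ≡ 11, so v_1 = 11^{−1} = 6 (mod 13).
  i = 2 (α = 2): (2−7)(2−12)(2−6)(2−9) = (−5)·(−10)·(−4)·(−7) = 1400 ≡ 9, so v_2 = 9^{−1} = 3 (mod 13).
  i = 3 (α = 12): (12−7)(12−2)(12−6)(12−9) = 5·10·6·3 = 900 ≡ 3, so v_3 = 3^{−1} = 9 (mod 13).
  i = 4 (α = 6): (6−7)(6−2)(6−12)(6−9) = (−1)·4·(−6)·(−3) = −72 ≡ 6, so v_4 = 6^{−1} = 11 (mod 13).
  i = 5 (α = 9): (9−7)(9−2)(9−12)(9−6) = 2·7·(−3)·3 = −126 ≡ 4, so v_5 = 4^{−1} = 10 (mod 13).
  v = [6, 3, 9, 11, 10].
Step 2: syndromes of r = [8, 4, 12, 2, 0] (all sums mod 13).
  S_0 = Σ v_i r_i = 6·8 + 3·4 + 9·12 + 11·2 + 10·0 = 190 ≡ 8.
  S_1 = Σ v_i α_i r_i = 6·7·8 + 3·2·4 + 9·12·12 + 11·6·2 + 10·9·0 = 1788 ≡ 7.
  α_i^2 mod 13 = [10, 4, 1, 10, 3].
  S_2 = Σ v_i α_i^2 r_i = 6·10·8 + 3·4·4 + 9·1·12 + 11·10·2 + 10·3·0 = 856 ≡ 11.
  S = (8, 7, 11) ≠ 0, so r is not a codeword (an error is present).
Step 3: locate the error. For a single error e at position i, S_ℓ = v_i·e·α_i^ℓ, so α_err = S_1/S_0.
  S_0^{−1} = 8^{−1} = 5 (mod 13), so α_err = 7·5 = 35 ≡ 9 = α_5. Error position i = 5.
  Consistency check: S_2/S_1 = 11·2 = 22 ≡ 9 = α_err ✓ (single-error assumption holds).
Step 4: error magnitude e = S_0/v_5 = S_0·∏_{j≠5}(α_5 − α_j) = 8·4 = 32 ≡ 6 (mod 13).
Step 5: correct position 5: c_5 = r_5 − e = 0 − 6 ≡ 7 (mod 13). Hence c = [8, 4, 12, 2, 7].
  Check: interpolating c through the α_i gives m(x) = 5 + 6·x (degree < 2) with m(α_i) = c_i for every i, so c is indeed a codeword.


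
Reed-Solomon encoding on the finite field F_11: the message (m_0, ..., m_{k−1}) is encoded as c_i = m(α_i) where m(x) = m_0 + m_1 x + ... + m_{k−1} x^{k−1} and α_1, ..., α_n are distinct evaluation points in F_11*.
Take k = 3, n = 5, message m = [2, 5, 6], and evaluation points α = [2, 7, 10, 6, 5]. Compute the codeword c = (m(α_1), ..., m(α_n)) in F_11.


c = [3, 1, 3, 6, 1]

Message polynomial: m(x) = 2 + 5·x + 6·x^2 (mod 11).
For each evaluation point α_i, compute m(α_i) mod 11:
  α_1 = 2: Horner steps 6 → 6 → 3, so m(2) = 3.
  α_2 = 7: Horner steps 6 → 3 → 1, so m(7) = 1.
  α_3 = 10: Horner steps 6 → 10 → 3, so m(10) = 3.
  α_4 = 6: Horner steps 6 → 8 → 6, so m(6) = 6.
  α_5 = 5: Horner steps 6 → 2 → 1, so m(5) = 1.
Codeword c = [3, 1, 3, 6, 1] ∈ F_11^5.


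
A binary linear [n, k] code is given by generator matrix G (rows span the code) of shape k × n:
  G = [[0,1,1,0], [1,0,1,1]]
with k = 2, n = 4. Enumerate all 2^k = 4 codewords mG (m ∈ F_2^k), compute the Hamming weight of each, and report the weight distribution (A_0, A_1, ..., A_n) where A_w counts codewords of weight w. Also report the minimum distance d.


Weight distribution: A_0 = 1, A_2 = 1, A_3 = 2. Minimum distance d = 2.

Enumerate all 2^2 = 4 messages m ∈ F_2^2.
For each, compute codeword c = mG in F_2^4, then tally its weight.
  m = 00 → c = 0000, weight = 0.
  m = 10 → c = 0110, weight = 2.
  m = 01 → c = 1011, weight = 3.
  m = 11 → c = 1101, weight = 3.
Tally weights:
  weight 0: 1 codewords.
  weight 2: 1 codewords.
  weight 3: 2 codewords.
Minimum distance d = smallest w > 0 with A_w > 0 = 2.
Sanity: Σ A_w = 4 = 2^2 = 4 ✓.


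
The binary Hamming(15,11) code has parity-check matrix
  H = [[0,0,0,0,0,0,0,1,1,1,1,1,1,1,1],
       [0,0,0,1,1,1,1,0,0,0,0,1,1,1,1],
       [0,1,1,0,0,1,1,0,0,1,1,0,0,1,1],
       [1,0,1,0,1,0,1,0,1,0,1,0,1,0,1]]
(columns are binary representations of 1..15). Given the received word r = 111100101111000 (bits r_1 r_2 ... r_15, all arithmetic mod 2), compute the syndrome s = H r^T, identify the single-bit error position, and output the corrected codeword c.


s = (0, 1, 1, 1)^T, error position = 7, corrected codeword c = 111100001111000

Compute s = H r^T mod 2 one row at a time:
  s_1 = 0 + 1 + 1 + 1 + 1 + 0 + 0 + 0 = 4 ≡ 0 (mod 2).
  s_2 = 1 + 0 + 0 + 1 + 1 + 0 + 0 + 0 = 3 ≡ 1 (mod 2).
  s_3 = 1 + 1 + 0 + 1 + 1 + 1 + 0 + 0 = 5 ≡ 1 (mod 2).
  s_4 = 1 + 1 + 0 + 1 + 1 + 1 + 0 + 0 = 5 ≡ 1 (mod 2).
s = (0, 1, 1, 1)^T — this equals column 7 of H (binary 0111), so error is at position 7.
Correct: flip bit 7 of r = 111100101111000 to get c = 111100001111000.


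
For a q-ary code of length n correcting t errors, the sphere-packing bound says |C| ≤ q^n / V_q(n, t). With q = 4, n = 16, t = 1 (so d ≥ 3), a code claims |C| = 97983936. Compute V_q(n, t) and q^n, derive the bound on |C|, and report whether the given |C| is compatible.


V_q(n, t) = 49, q^n = 4294967296, Hamming bound = 87652393, |C| = 97983936 > bound (violated).

Step 1: Compute V_q(n, t) = Σ_{j=0}^1 C(n, j) (q−1)^j.
  j = 0: C(16,0)·(3)^0 = 1·1 = 1.
  j = 1: C(16,1)·(3)^1 = 16·3 = 48.
  V_q(n, t) = 1 + 48 = 49.
Step 2: q^n = 4^16 = 4294967296.
Step 3: Hamming bound ⌊q^n / V_q(n,t)⌋ = ⌊4294967296/49⌋ = 87652393.
Step 4: Compare |C| = 97983936 to 87652393: violated.
The claimed |C| lies above the Hamming bound, so no 4-ary code of length 16 with d ≥ 3 can have 97983936 codewords.


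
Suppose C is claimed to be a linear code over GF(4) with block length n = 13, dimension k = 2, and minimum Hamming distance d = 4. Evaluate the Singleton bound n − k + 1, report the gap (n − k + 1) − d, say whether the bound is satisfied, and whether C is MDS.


Singleton RHS = n − k + 1 = 12, slack = 8, bound satisfied, not MDS.

Singleton bound: d ≤ n − k + 1.
Here n = 13, k = 2, so n − k + 1 = 12.
Given d = 4, check d ≤ 12: YES.
Slack = (n − k + 1) − d = 8.
The code is NOT MDS (slack = 8 > 0).
Description: the claimed parameters are [13, 2, 4]_4; such a code would be non-MDS.


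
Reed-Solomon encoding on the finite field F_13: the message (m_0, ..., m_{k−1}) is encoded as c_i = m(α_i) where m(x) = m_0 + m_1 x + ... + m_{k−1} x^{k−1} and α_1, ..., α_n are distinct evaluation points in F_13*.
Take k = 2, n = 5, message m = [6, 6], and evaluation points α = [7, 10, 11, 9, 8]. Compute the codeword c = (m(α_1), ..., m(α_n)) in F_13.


c = [9, 1, 7, 8, 2]

Message polynomial: m(x) = 6 + 6·x (mod 13).
For each evaluation point α_i, compute m(α_i) mod 13:
  α_1 = 7: Horner steps 6 → 9, so m(7) = 9.
  α_2 = 10: Horner steps 6 → 1, so m(10) = 1.
  α_3 = 11: Horner steps 6 → 7, so m(11) = 7.
  α_4 = 9: Horner steps 6 → 8, so m(9) = 8.
  α_5 = 8: Horner steps 6 → 2, so m(8) = 2.
Codeword c = [9, 1, 7, 8, 2] ∈ F_13^5.


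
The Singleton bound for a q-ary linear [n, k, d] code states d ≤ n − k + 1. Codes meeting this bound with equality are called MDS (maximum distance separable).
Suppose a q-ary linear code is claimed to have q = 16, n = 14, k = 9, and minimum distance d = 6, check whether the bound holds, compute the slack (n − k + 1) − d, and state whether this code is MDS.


Singleton RHS = n − k + 1 = 6, slack = 0, bound satisfied, MDS.

Singleton bound: d ≤ n − k + 1.
Here n = 14, k = 9, so n − k + 1 = 6.
Given d = 6, check d ≤ 6: YES.
Slack = (n − k + 1) − d = 0.
The code is MDS (slack = 0).
Description: the claimed parameters are [14, 9, 6]_16; such a code would be MDS (meets Singleton bound).


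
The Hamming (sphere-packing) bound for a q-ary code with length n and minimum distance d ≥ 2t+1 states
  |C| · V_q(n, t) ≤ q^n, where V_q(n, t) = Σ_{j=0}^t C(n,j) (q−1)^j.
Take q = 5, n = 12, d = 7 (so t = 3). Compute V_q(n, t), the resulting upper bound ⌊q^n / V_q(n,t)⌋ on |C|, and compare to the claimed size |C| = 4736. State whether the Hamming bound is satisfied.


V_q(n, t) = 15185, q^n = 244140625, Hamming bound = 16077, |C| = 4736 ≤ bound (satisfied).

Step 1: Compute V_q(n, t) = Σ_{j=0}^3 C(n, j) (q−1)^j.
  j = 0: C(12,0)·(4)^0 = 1·1 = 1.
  j = 1: C(12,1)·(4)^1 = 12·4 = 48.
  j = 2: C(12,2)·(4)^2 = 66·16 = 1056.
  j = 3: C(12,3)·(4)^3 = 220·64 = 14080.
  V_q(n, t) = 1 + 48 + 1056 + 14080 = 15185.
Step 2: q^n = 5^12 = 244140625.
Step 3: Hamming bound ⌊q^n / V_q(n,t)⌋ = ⌊244140625/15185⌋ = 16077.
Step 4: Compare |C| = 4736 to 16077: satisfied.
The claimed |C| lies below the Hamming bound.


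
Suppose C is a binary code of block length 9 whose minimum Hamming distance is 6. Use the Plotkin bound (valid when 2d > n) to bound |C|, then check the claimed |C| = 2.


Plotkin bound M ≤ 4; given |C| = 2 ≤ bound (satisfied).

Check applicability: 2d = 12, n = 9.
2d − n = 3 > 0, so Plotkin applies.
Compute d/(2d−n) = 6/3 ≈ 2.0000.
⌊d/(2d−n)⌋ = 2.
Plotkin bound: M ≤ 2·2 = 4.
Given |C| = 2, check: satisfied.
This |C| is below the Plotkin bound.


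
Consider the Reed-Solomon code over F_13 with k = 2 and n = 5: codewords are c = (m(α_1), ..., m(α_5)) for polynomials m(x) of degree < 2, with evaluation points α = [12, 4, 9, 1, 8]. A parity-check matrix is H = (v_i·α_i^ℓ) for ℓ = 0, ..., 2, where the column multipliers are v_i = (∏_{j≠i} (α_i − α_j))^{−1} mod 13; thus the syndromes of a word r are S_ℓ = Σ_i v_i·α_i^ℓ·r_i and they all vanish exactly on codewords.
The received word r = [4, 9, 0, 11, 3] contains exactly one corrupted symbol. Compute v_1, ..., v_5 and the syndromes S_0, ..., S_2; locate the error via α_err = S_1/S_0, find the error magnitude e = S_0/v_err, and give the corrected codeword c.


S = (7, 2, 8), error at position 2, error magnitude e = 7, c = [4, 2, 0, 11, 3].

Step 1: column multipliers v_i = (∏_{j≠i}(α_i − α_j))^{−1} mod 13.
  i = 1 (α = 12): (12−4)(12−9)(12−1)(12−8) = 8·3·11·4 = 1056 ≡ 3, so v_1 = 3^{−1} = 9 (mod 13).
  i = 2 (α = 4): (4−12)(4−9)(4−1)(4−8) = (−8)·(−5)·3·(−4) = −480 ≡ 1, so v_2 = 1^{−1} = 1 (mod 13).
  i = 3 (α = 9): (9−12)(9−4)(9−1)(9−8) = (−3)·5·8·1 = −120 ≡ 10, so v_3 = 10^{−1} = 4 (mod 13).
  i = 4 (α = 1): (1−12)(1−4)(1−9)(1−8) = (−11)·(−3)·(−8)·(−7) = 1848 ≡ 2, so v_4 = 2^{−1} = 7 (mod 13).
  i = 5 (α = 8): (8−12)(8−4)(8−9)(8−1) = (−4)·4·(−1)·7 = 112 ≡ 8, so v_5 = 8^{−1} = 5 (mod 13).
  v = [9, 1, 4, 7, 5].
Step 2: syndromes of r = [4, 9, 0, 11, 3] (all sums mod 13).
  S_0 = Σ v_i r_i = 9·4 + 1·9 + 4·0 + 7·11 + 5·3 = 137 ≡ 7.
  S_1 = Σ v_i α_i r_i = 9·12·4 + 1·4·9 + 4·9·0 + 7·1·11 + 5·8·3 = 665 ≡ 2.
  α_i^2 mod 13 = [1, 3, 3, 1, 12].
  S_2 = Σ v_i α_i^2 r_i = 9·1·4 + 1·3·9 + 4·3·0 + 7·1·11 + 5·12·3 = 320 ≡ 8.
  S = (7, 2, 8) ≠ 0, so r is not a codeword (an error is present).
Step 3: locate the error. For a single error e at position i, S_ℓ = v_i·e·α_i^ℓ, so α_err = S_1/S_0.
  S_0^{−1} = 7^{−1} = 2 (mod 13), so α_err = 2·2 = 4 ≡ 4 = α_2. Error position i = 2.
  Consistency check: S_2/S_1 = 8·7 = 56 ≡ 4 = α_err ✓ (single-error assumption holds).
Step 4: error magnitude e = S_0/v_2 = S_0·∏_{j≠2}(α_2 − α_j) = 7·1 = 7 ≡ 7 (mod 13).
Step 5: correct position 2: c_2 = r_2 − e = 9 − 7 ≡ 2 (mod 13). Hence c = [4, 2, 0, 11, 3].
  Check: interpolating c through the α_i gives m(x) = 1 + 10·x (degree < 2) with m(α_i) = c_i for every i, so c is indeed a codeword.


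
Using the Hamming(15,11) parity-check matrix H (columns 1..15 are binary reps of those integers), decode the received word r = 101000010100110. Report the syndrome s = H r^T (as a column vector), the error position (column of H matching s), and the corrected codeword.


s = (0, 0, 1, 1)^T, error position = 3, corrected codeword c = 100000010100110

Compute s = H r^T mod 2 one row at a time:
  s_1 = 1 + 0 + 1 + 0 + 0 + 1 + 1 + 0 = 4 ≡ 0 (mod 2).
  s_2 = 0 + 0 + 0 + 0 + 0 + 1 + 1 + 0 = 2 ≡ 0 (mod 2).
  s_3 = 0 + 1 + 0 + 0 + 1 + 0 + 1 + 0 = 3 ≡ 1 (mod 2).
  s_4 = 1 + 1 + 0 + 0 + 0 + 0 + 1 + 0 = 3 ≡ 1 (mod 2).
s = (0, 0, 1, 1)^T — this equals column 3 of H (binary 0011), so error is at position 3.
Correct: flip bit 3 of r = 101000010100110 to get c = 100000010100110.


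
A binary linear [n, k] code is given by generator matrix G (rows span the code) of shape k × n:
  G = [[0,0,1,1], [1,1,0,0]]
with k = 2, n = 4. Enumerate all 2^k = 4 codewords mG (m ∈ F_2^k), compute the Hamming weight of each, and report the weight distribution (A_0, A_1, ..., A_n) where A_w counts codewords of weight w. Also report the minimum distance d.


Weight distribution: A_0 = 1, A_2 = 2, A_4 = 1. Minimum distance d = 2.

Enumerate all 2^2 = 4 messages m ∈ F_2^2.
For each, compute codeword c = mG in F_2^4, then tally its weight.
  m = 00 → c = 0000, weight = 0.
  m = 10 → c = 0011, weight = 2.
  m = 01 → c = 1100, weight = 2.
  m = 11 → c = 1111, weight = 4.
Tally weights:
  weight 0: 1 codewords.
  weight 2: 2 codewords.
  weight 4: 1 codewords.
Minimum distance d = smallest w > 0 with A_w > 0 = 2.
Sanity: Σ A_w = 4 = 2^2 = 4 ✓.


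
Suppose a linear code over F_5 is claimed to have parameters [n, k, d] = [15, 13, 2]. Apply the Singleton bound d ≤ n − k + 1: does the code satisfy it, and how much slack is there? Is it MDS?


Singleton RHS = n − k + 1 = 3, slack = 1, bound satisfied, not MDS.

Singleton bound: d ≤ n − k + 1.
Here n = 15, k = 13, so n − k + 1 = 3.
Given d = 2, check d ≤ 3: YES.
Slack = (n − k + 1) − d = 1.
The code is NOT MDS (slack = 1 > 0).
Description: the claimed parameters are [15, 13, 2]_5; such a code would be non-MDS.


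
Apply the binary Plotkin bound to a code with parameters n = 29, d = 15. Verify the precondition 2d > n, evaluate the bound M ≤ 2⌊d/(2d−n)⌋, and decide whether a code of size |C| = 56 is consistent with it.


Plotkin bound M ≤ 30; given |C| = 56 > bound (violated).

Check applicability: 2d = 30, n = 29.
2d − n = 1 > 0, so Plotkin applies.
Compute d/(2d−n) = 15/1 ≈ 15.0000.
⌊d/(2d−n)⌋ = 15.
Plotkin bound: M ≤ 2·15 = 30.
Given |C| = 56, check: VIOLATED.
This |C| is above the Plotkin bound, so no binary code with n = 29, d = 15 and 56 codewords exists.


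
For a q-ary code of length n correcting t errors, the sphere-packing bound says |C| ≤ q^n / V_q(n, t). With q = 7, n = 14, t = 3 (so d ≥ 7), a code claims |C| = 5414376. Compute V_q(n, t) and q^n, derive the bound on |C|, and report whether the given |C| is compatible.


V_q(n, t) = 81985, q^n = 678223072849, Hamming bound = 8272526, |C| = 5414376 ≤ bound (satisfied).

Step 1: Compute V_q(n, t) = Σ_{j=0}^3 C(n, j) (q−1)^j.
  j = 0: C(14,0)·(6)^0 = 1·1 = 1.
  j = 1: C(14,1)·(6)^1 = 14·6 = 84.
  j = 2: C(14,2)·(6)^2 = 91·36 = 3276.
  j = 3: C(14,3)·(6)^3 = 364·216 = 78624.
  V_q(n, t) = 1 + 84 + 3276 + 78624 = 81985.
Step 2: q^n = 7^14 = 678223072849.
Step 3: Hamming bound ⌊q^n / V_q(n,t)⌋ = ⌊678223072849/81985⌋ = 8272526.
Step 4: Compare |C| = 5414376 to 8272526: satisfied.
The claimed |C| lies below the Hamming bound.


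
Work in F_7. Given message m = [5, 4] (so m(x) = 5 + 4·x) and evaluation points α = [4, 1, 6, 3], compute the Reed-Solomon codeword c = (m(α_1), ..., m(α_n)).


c = [0, 2, 1, 3]

Message polynomial: m(x) = 5 + 4·x (mod 7).
For each evaluation point α_i, compute m(α_i) mod 7:
  α_1 = 4: Horner steps 4 → 0, so m(4) = 0.
  α_2 = 1: Horner steps 4 → 2, so m(1) = 2.
  α_3 = 6: Horner steps 4 → 1, so m(6) = 1.
  α_4 = 3: Horner steps 4 → 3, so m(3) = 3.
Codeword c = [0, 2, 1, 3] ∈ F_7^4.


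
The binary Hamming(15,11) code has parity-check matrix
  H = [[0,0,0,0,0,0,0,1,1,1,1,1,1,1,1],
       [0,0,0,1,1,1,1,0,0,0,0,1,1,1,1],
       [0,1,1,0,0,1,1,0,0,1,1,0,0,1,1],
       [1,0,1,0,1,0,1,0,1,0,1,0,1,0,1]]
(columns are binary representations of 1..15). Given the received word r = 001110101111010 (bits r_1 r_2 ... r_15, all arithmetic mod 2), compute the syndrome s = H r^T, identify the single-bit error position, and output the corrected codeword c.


s = (1, 1, 1, 1)^T, error position = 15, corrected codeword c = 001110101111011

Compute s = H r^T mod 2 one row at a time:
  s_1 = 0 + 1 + 1 + 1 + 1 + 0 + 1 + 0 = 5 ≡ 1 (mod 2).
  s_2 = 1 + 1 + 0 + 1 + 1 + 0 + 1 + 0 = 5 ≡ 1 (mod 2).
  s_3 = 0 + 1 + 0 + 1 + 1 + 1 + 1 + 0 = 5 ≡ 1 (mod 2).
  s_4 = 0 + 1 + 1 + 1 + 1 + 1 + 0 + 0 = 5 ≡ 1 (mod 2).
s = (1, 1, 1, 1)^T — this equals column 15 of H (binary 1111), so error is at position 15.
Correct: flip bit 15 of r = 001110101111010 to get c = 001110101111011.


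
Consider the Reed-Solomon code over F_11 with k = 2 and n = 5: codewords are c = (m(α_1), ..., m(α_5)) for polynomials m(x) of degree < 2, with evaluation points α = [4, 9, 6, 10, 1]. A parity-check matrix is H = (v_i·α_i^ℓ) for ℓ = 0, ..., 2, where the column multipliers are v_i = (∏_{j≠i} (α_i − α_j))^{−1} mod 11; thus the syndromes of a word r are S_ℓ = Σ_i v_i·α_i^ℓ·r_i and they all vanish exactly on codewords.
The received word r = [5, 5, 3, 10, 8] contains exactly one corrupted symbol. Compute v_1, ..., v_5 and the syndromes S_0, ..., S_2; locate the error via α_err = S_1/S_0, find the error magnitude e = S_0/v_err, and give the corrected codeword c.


S = (5, 1, 9), error at position 2, error magnitude e = 5, c = [5, 0, 3, 10, 8].

Step 1: column multipliers v_i = (∏_{j≠i}(α_i − α_j))^{−1} mod 11.
  i = 1 (α = 4): (4−9)(4−6)(4−10)(4−1) = (−5)·(−2)·(−6)·3 = −180 ≡ 7, so v_1 = 7^{−1} = 8 (mod 11).
  i = 2 (α = 9): (9−4)(9−6)(9−10)(9−1) = 5·3·(−1)·8 = −120 ≡ 1, so v_2 = 1^{−1} = 1 (mod 11).
  i = 3 (α = 6): (6−4)(6−9)(6−10)(6−1) = 2·(−3)·(−4)·5 = 120 ≡ 10, so v_3 = 10^{−1} = 10 (mod 11).
  i = 4 (α = 10): (10−4)(10−9)(10−6)(10−1) = 6·1·4·9 = 216 ≡ 7, so v_4 = 7^{−1} = 8 (mod 11).
  i = 5 (α = 1): (1−4)(1−9)(1−6)(1−10) = (−3)·(−8)·(−5)·(−9) = 1080 ≡ 2, so v_5 = 2^{−1} = 6 (mod 11).
  v = [8, 1, 10, 8, 6].
Step 2: syndromes of r = [5, 5, 3, 10, 8] (all sums mod 11).
  S_0 = Σ v_i r_i = 8·5 + 1·5 + 10·3 + 8·10 + 6·8 = 203 ≡ 5.
  S_1 = Σ v_i α_i r_i = 8·4·5 + 1·9·5 + 10·6·3 + 8·10·10 + 6·1·8 = 1233 ≡ 1.
  α_i^2 mod 11 = [5, 4, 3, 1, 1].
  S_2 = Σ v_i α_i^2 r_i = 8·5·5 + 1·4·5 + 10·3·3 + 8·1·10 + 6·1·8 = 438 ≡ 9.
  S = (5, 1, 9) ≠ 0, so r is not a codeword (an error is present).
Step 3: locate the error. For a single error e at position i, S_ℓ = v_i·e·α_i^ℓ, so α_err = S_1/S_0.
  S_0^{−1} = 5^{−1} = 9 (mod 11), so α_err = 1·9 = 9 ≡ 9 = α_2. Error position i = 2.
  Consistency check: S_2/S_1 = 9·1 = 9 ≡ 9 = α_err ✓ (single-error assumption holds).
Step 4: error magnitude e = S_0/v_2 = S_0·∏_{j≠2}(α_2 − α_j) = 5·1 = 5 ≡ 5 (mod 11).
Step 5: correct position 2: c_2 = r_2 − e = 5 − 5 ≡ 0 (mod 11). Hence c = [5, 0, 3, 10, 8].
  Check: interpolating c through the α_i gives m(x) = 9 + 10·x (degree < 2) with m(α_i) = c_i for every i, so c is indeed a codeword.


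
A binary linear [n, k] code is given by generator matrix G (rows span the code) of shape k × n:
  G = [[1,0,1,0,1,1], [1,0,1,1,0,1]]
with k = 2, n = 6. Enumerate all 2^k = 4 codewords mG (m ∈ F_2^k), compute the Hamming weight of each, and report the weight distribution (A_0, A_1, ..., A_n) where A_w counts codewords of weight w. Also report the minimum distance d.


Weight distribution: A_0 = 1, A_2 = 1, A_4 = 2. Minimum distance d = 2.

Enumerate all 2^2 = 4 messages m ∈ F_2^2.
For each, compute codeword c = mG in F_2^6, then tally its weight.
  m = 00 → c = 000000, weight = 0.
  m = 10 → c = 101011, weight = 4.
  m = 01 → c = 101101, weight = 4.
  m = 11 → c = 000110, weight = 2.
Tally weights:
  weight 0: 1 codewords.
  weight 2: 1 codewords.
  weight 4: 2 codewords.
Minimum distance d = smallest w > 0 with A_w > 0 = 2.
Sanity: Σ A_w = 4 = 2^2 = 4 ✓.


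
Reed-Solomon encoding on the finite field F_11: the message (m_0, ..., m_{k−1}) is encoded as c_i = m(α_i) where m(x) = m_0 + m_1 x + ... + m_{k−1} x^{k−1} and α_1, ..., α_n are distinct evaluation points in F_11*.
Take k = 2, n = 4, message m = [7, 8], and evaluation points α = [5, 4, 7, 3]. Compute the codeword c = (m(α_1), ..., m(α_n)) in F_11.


c = [3, 6, 8, 9]

Message polynomial: m(x) = 7 + 8·x (mod 11).
For each evaluation point α_i, compute m(α_i) mod 11:
  α_1 = 5: Horner steps 8 → 3, so m(5) = 3.
  α_2 = 4: Horner steps 8 → 6, so m(4) = 6.
  α_3 = 7: Horner steps 8 → 8, so m(7) = 8.
  α_4 = 3: Horner steps 8 → 9, so m(3) = 9.
Codeword c = [3, 6, 8, 9] ∈ F_11^4.


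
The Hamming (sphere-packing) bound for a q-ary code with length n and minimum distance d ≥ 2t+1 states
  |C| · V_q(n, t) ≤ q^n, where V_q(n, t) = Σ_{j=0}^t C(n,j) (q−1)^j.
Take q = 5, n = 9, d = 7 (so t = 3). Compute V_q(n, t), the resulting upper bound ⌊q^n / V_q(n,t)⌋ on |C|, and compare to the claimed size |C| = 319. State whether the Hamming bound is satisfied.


V_q(n, t) = 5989, q^n = 1953125, Hamming bound = 326, |C| = 319 ≤ bound (satisfied).

Step 1: Compute V_q(n, t) = Σ_{j=0}^3 C(n, j) (q−1)^j.
  j = 0: C(9,0)·(4)^0 = 1·1 = 1.
  j = 1: C(9,1)·(4)^1 = 9·4 = 36.
  j = 2: C(9,2)·(4)^2 = 36·16 = 576.
  j = 3: C(9,3)·(4)^3 = 84·64 = 5376.
  V_q(n, t) = 1 + 36 + 576 + 5376 = 5989.
Step 2: q^n = 5^9 = 1953125.
Step 3: Hamming bound ⌊q^n / V_q(n,t)⌋ = ⌊1953125/5989⌋ = 326.
Step 4: Compare |C| = 319 to 326: satisfied.
The claimed |C| lies below the Hamming bound.


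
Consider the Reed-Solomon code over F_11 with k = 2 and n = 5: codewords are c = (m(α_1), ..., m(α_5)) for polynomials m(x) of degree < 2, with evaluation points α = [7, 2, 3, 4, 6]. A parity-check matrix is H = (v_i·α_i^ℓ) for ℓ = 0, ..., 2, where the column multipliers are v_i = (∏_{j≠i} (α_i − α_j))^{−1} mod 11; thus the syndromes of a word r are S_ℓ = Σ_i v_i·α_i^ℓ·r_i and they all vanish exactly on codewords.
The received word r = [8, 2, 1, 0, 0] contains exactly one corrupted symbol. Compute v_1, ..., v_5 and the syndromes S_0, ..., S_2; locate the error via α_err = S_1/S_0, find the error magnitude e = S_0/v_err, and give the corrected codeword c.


S = (10, 5, 8), error at position 5, error magnitude e = 2, c = [8, 2, 1, 0, 9].

Step 1: column multipliers v_i = (∏_{j≠i}(α_i − α_j))^{−1} mod 11.
  i = 1 (α = 7): (7−2)(7−3)(7−4)(7−6) = 5·4·3·1 = 60 ≡ 5, so v_1 = 5^{−1} = 9 (mod 11).
  i = 2 (α = 2): (2−7)(2−3)(2−4)(2−6) = (−5)·(−1)·(−2)·(−4) = 40 ≡ 7, so v_2 = 7^{−1} = 8 (mod 11).
  i = 3 (α = 3): (3−7)(3−2)(3−4)(3−6) = (−4)·1·(−1)·(−3) = −12 ≡ 10, so v_3 = 10^{−1} = 10 (mod 11).
  i = 4 (α = 4): (4−7)(4−2)(4−3)(4−6) = (−3)·2·1·(−2) = 12 ≡ 1, so v_4 = 1^{−1} = 1 (mod 11).
  i = 5 (α = 6): (6−7)(6−2)(6−3)(6−4) = (−1)·4·3·2 = −24 ≡ 9, so v_5 = 9^{−1} = 5 (mod 11).
  v = [9, 8, 10, 1, 5].
Step 2: syndromes of r = [8, 2, 1, 0, 0] (all sums mod 11).
  S_0 = Σ v_i r_i = 9·8 + 8·2 + 10·1 + 1·0 + 5·0 = 98 ≡ 10.
  S_1 = Σ v_i α_i r_i = 9·7·8 + 8·2·2 + 10·3·1 + 1·4·0 + 5·6·0 = 566 ≡ 5.
  α_i^2 mod 11 = [5, 4, 9, 5, 3].
  S_2 = Σ v_i α_i^2 r_i = 9·5·8 + 8·4·2 + 10·9·1 + 1·5·0 + 5·3·0 = 514 ≡ 8.
  S = (10, 5, 8) ≠ 0, so r is not a codeword (an error is present).
Step 3: locate the error. For a single error e at position i, S_ℓ = v_i·e·α_i^ℓ, so α_err = S_1/S_0.
  S_0^{−1} = 10^{−1} = 10 (mod 11), so α_err = 5·10 = 50 ≡ 6 = α_5. Error position i = 5.
  Consistency check: S_2/S_1 = 8·9 = 72 ≡ 6 = α_err ✓ (single-error assumption holds).
Step 4: error magnitude e = S_0/v_5 = S_0·∏_{j≠5}(α_5 − α_j) = 10·9 = 90 ≡ 2 (mod 11).
Step 5: correct position 5: c_5 = r_5 − e = 0 − 2 ≡ 9 (mod 11). Hence c = [8, 2, 1, 0, 9].
  Check: interpolating c through the α_i gives m(x) = 4 + 10·x (degree < 2) with m(α_i) = c_i for every i, so c is indeed a codeword.


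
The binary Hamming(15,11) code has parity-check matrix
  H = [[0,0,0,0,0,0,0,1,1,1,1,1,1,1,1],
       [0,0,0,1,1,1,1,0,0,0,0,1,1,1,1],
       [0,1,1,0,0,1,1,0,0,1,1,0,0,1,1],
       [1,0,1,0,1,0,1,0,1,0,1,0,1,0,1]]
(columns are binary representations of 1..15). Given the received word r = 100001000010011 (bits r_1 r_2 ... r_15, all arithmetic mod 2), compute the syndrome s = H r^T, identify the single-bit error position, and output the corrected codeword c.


s = (1, 1, 0, 1)^T, error position = 13, corrected codeword c = 100001000010111

Compute s = H r^T mod 2 one row at a time:
  s_1 = 0 + 0 + 0 + 1 + 0 + 0 + 1 + 1 = 3 ≡ 1 (mod 2).
  s_2 = 0 + 0 + 1 + 0 + 0 + 0 + 1 + 1 = 3 ≡ 1 (mod 2).
  s_3 = 0 + 0 + 1 + 0 + 0 + 1 + 1 + 1 = 4 ≡ 0 (mod 2).
  s_4 = 1 + 0 + 0 + 0 + 0 + 1 + 0 + 1 = 3 ≡ 1 (mod 2).
s = (1, 1, 0, 1)^T — this equals column 13 of H (binary 1101), so error is at position 13.
Correct: flip bit 13 of r = 100001000010011 to get c = 100001000010111.


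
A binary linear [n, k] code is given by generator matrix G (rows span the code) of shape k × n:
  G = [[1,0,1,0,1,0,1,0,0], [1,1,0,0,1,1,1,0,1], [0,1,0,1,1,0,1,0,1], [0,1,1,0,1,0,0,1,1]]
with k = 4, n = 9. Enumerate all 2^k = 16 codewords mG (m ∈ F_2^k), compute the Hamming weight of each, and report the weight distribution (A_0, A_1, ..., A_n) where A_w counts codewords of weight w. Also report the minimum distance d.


Weight distribution: A_0 = 1, A_3 = 2, A_4 = 4, A_5 = 6, A_6 = 2, A_8 = 1. Minimum distance d = 3.

Enumerate all 2^4 = 16 messages m ∈ F_2^4.
For each, compute codeword c = mG in F_2^9, then tally its weight.
  m = 0000 → c = 000000000, weight = 0.
  m = 1000 → c = 101010100, weight = 4.
  m = 0100 → c = 110011101, weight = 6.
  m = 1100 → c = 011001001, weight = 4.
  m = 0010 → c = 010110101, weight = 5.
  m = 1010 → c = 111100001, weight = 5.
  m = 0110 → c = 100101000, weight = 3.
  m = 1110 → c = 001111100, weight = 5.
  m = 0001 → c = 011010011, weight = 5.
  m = 1001 → c = 110000111, weight = 5.
  m = 0101 → c = 101001110, weight = 5.
  m = 1101 → c = 000011010, weight = 3.
  m = 0011 → c = 001100110, weight = 4.
  m = 1011 → c = 100110010, weight = 4.
  m = 0111 → c = 111111011, weight = 8.
  m = 1111 → c = 010101111, weight = 6.
Tally weights:
  weight 0: 1 codewords.
  weight 3: 2 codewords.
  weight 4: 4 codewords.
  weight 5: 6 codewords.
  weight 6: 2 codewords.
  weight 8: 1 codewords.
Minimum distance d = smallest w > 0 with A_w > 0 = 3.
Sanity: Σ A_w = 16 = 2^4 = 16 ✓.


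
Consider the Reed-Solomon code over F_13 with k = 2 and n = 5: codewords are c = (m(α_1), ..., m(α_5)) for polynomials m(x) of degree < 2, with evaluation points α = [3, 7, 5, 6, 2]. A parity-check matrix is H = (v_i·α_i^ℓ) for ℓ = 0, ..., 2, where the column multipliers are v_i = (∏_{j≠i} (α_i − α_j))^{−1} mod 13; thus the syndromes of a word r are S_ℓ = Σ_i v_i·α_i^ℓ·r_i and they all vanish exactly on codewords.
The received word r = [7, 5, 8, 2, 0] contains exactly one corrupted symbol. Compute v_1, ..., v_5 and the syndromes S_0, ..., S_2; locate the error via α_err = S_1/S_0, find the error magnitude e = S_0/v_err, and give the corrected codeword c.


S = (9, 11, 12), error at position 2, error magnitude e = 9, c = [7, 9, 8, 2, 0].

Step 1: column multipliers v_i = (∏_{j≠i}(α_i − α_j))^{−1} mod 13.
  i = 1 (α = 3): (3−7)(3−5)(3−6)(3−2) = (−4)·(−2)·(−3)·1 = −24 ≡ 2, so v_1 = 2^{−1} = 7 (mod 13).
  i = 2 (α = 7): (7−3)(7−5)(7−6)(7−2) = 4·2·1·5 = 40 ≡ 1, so v_2 = 1^{−1} = 1 (mod 13).
  i = 3 (α = 5): (5−3)(5−7)(5−6)(5−2) = 2·(−2)·(−1)·3 = 12 ≡ 12, so v_3 = 12^{−1} = 12 (mod 13).
  i = 4 (α = 6): (6−3)(6−7)(6−5)(6−2) = 3·(−1)·1·4 = −12 ≡ 1, so v_4 = 1^{−1} = 1 (mod 13).
  i = 5 (α = 2): (2−3)(2−7)(2−5)(2−6) = (−1)·(−5)·(−3)·(−4) = 60 ≡ 8, so v_5 = 8^{−1} = 5 (mod 13).
  v = [7, 1, 12, 1, 5].
Step 2: syndromes of r = [7, 5, 8, 2, 0] (all sums mod 13).
  S_0 = Σ v_i r_i = 7·7 + 1·5 + 12·8 + 1·2 + 5·0 = 152 ≡ 9.
  S_1 = Σ v_i α_i r_i = 7·3·7 + 1·7·5 + 12·5·8 + 1·6·2 + 5·2·0 = 674 ≡ 11.
  α_i^2 mod 13 = [9, 10, 12, 10, 4].
  S_2 = Σ v_i α_i^2 r_i = 7·9·7 + 1·10·5 + 12·12·8 + 1·10·2 + 5·4·0 = 1663 ≡ 12.
  S = (9, 11, 12) ≠ 0, so r is not a codeword (an error is present).
Step 3: locate the error. For a single error e at position i, S_ℓ = v_i·e·α_i^ℓ, so α_err = S_1/S_0.
  S_0^{−1} = 9^{−1} = 3 (mod 13), so α_err = 11·3 = 33 ≡ 7 = α_2. Error position i = 2.
  Consistency check: S_2/S_1 = 12·6 = 72 ≡ 7 = α_err ✓ (single-error assumption holds).
Step 4: error magnitude e = S_0/v_2 = S_0·∏_{j≠2}(α_2 − α_j) = 9·1 = 9 ≡ 9 (mod 13).
Step 5: correct position 2: c_2 = r_2 − e = 5 − 9 ≡ 9 (mod 13). Hence c = [7, 9, 8, 2, 0].
  Check: interpolating c through the α_i gives m(x) = 12 + 7·x (degree < 2) with m(α_i) = c_i for every i, so c is indeed a codeword.


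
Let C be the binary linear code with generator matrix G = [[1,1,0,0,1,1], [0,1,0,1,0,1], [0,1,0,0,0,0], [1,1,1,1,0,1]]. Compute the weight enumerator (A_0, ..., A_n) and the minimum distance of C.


Weight distribution: A_0 = 1, A_1 = 1, A_2 = 2, A_3 = 6, A_4 = 5, A_5 = 1. Minimum distance d = 1.

Enumerate all 2^4 = 16 messages m ∈ F_2^4.
For each, compute codeword c = mG in F_2^6, then tally its weight.
  m = 0000 → c = 000000, weight = 0.
  m = 1000 → c = 110011, weight = 4.
  m = 0100 → c = 010101, weight = 3.
  m = 1100 → c = 100110, weight = 3.
  m = 0010 → c = 010000, weight = 1.
  m = 1010 → c = 100011, weight = 3.
  m = 0110 → c = 000101, weight = 2.
  m = 1110 → c = 110110, weight = 4.
  m = 0001 → c = 111101, weight = 5.
  m = 1001 → c = 001110, weight = 3.
  m = 0101 → c = 101000, weight = 2.
  m = 1101 → c = 011011, weight = 4.
  m = 0011 → c = 101101, weight = 4.
  m = 1011 → c = 011110, weight = 4.
  m = 0111 → c = 111000, weight = 3.
  m = 1111 → c = 001011, weight = 3.
Tally weights:
  weight 0: 1 codewords.
  weight 1: 1 codewords.
  weight 2: 2 codewords.
  weight 3: 6 codewords.
  weight 4: 5 codewords.
  weight 5: 1 codewords.
Minimum distance d = smallest w > 0 with A_w > 0 = 1.
Sanity: Σ A_w = 16 = 2^4 = 16 ✓.


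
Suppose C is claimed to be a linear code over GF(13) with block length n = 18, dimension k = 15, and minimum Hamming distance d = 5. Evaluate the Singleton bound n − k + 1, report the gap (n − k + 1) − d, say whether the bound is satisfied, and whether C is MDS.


Singleton RHS = n − k + 1 = 4, slack = -1, bound violated (no such code; not MDS).

Singleton bound: d ≤ n − k + 1.
Here n = 18, k = 15, so n − k + 1 = 4.
Given d = 5, check d ≤ 4: NO.
Slack = (n − k + 1) − d = -1.
The slack is negative: d = 5 exceeds n − k + 1 = 4 by 1, so the Singleton bound is violated and no linear [18, 15, 5]_13 code can exist. In particular it is not MDS (MDS requires d = n − k + 1 exactly).
Description: the claimed parameters are [18, 15, 5]_13; such a code would be impossible (violates the Singleton bound).


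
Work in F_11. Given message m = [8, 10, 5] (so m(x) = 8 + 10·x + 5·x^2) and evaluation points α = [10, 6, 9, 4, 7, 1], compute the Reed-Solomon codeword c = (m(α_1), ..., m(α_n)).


c = [3, 6, 8, 7, 4, 1]

Message polynomial: m(x) = 8 + 10·x + 5·x^2 (mod 11).
For each evaluation point α_i, compute m(α_i) mod 11:
  α_1 = 10: Horner steps 5 → 5 → 3, so m(10) = 3.
  α_2 = 6: Horner steps 5 → 7 → 6, so m(6) = 6.
  α_3 = 9: Horner steps 5 → 0 → 8, so m(9) = 8.
  α_4 = 4: Horner steps 5 → 8 → 7, so m(4) = 7.
  α_5 = 7: Horner steps 5 → 1 → 4, so m(7) = 4.
  α_6 = 1: Horner steps 5 → 4 → 1, so m(1) = 1.
Codeword c = [3, 6, 8, 7, 4, 1] ∈ F_11^6.


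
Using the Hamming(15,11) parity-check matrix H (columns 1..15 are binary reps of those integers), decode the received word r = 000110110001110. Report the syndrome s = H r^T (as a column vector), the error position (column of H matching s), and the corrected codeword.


s = (0, 0, 0, 1)^T, error position = 1, corrected codeword c = 100110110001110

Compute s = H r^T mod 2 one row at a time:
  s_1 = 1 + 0 + 0 + 0 + 1 + 1 + 1 + 0 = 4 ≡ 0 (mod 2).
  s_2 = 1 + 1 + 0 + 1 + 1 + 1 + 1 + 0 = 6 ≡ 0 (mod 2).
  s_3 = 0 + 0 + 0 + 1 + 0 + 0 + 1 + 0 = 2 ≡ 0 (mod 2).
  s_4 = 0 + 0 + 1 + 1 + 0 + 0 + 1 + 0 = 3 ≡ 1 (mod 2).
s = (0, 0, 0, 1)^T — this equals column 1 of H (binary 0001), so error is at position 1.
Correct: flip bit 1 of r = 000110110001110 to get c = 100110110001110.


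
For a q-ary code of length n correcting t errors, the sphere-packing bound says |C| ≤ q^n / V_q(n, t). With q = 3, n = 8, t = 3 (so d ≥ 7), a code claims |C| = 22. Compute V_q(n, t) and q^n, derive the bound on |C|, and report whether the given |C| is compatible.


V_q(n, t) = 577, q^n = 6561, Hamming bound = 11, |C| = 22 > bound (violated).

Step 1: Compute V_q(n, t) = Σ_{j=0}^3 C(n, j) (q−1)^j.
  j = 0: C(8,0)·(2)^0 = 1·1 = 1.
  j = 1: C(8,1)·(2)^1 = 8·2 = 16.
  j = 2: C(8,2)·(2)^2 = 28·4 = 112.
  j = 3: C(8,3)·(2)^3 = 56·8 = 448.
  V_q(n, t) = 1 + 16 + 112 + 448 = 577.
Step 2: q^n = 3^8 = 6561.
Step 3: Hamming bound ⌊q^n / V_q(n,t)⌋ = ⌊6561/577⌋ = 11.
Step 4: Compare |C| = 22 to 11: violated.
The claimed |C| lies above the Hamming bound, so no 3-ary code of length 8 with d ≥ 7 can have 22 codewords.


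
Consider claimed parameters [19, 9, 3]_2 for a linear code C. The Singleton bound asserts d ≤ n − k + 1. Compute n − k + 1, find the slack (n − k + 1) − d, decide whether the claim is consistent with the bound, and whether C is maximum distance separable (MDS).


Singleton RHS = n − k + 1 = 11, slack = 8, bound satisfied, not MDS.

Singleton bound: d ≤ n − k + 1.
Here n = 19, k = 9, so n − k + 1 = 11.
Given d = 3, check d ≤ 11: YES.
Slack = (n − k + 1) − d = 8.
The code is NOT MDS (slack = 8 > 0).
Description: the claimed parameters are [19, 9, 3]_2; such a code would be non-MDS.


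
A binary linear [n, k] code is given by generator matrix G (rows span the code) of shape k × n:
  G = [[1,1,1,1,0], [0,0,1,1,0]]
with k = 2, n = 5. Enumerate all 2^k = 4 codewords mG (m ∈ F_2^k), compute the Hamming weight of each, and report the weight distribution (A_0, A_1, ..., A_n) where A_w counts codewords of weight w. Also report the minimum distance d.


Weight distribution: A_0 = 1, A_2 = 2, A_4 = 1. Minimum distance d = 2.

Enumerate all 2^2 = 4 messages m ∈ F_2^2.
For each, compute codeword c = mG in F_2^5, then tally its weight.
  m = 00 → c = 00000, weight = 0.
  m = 10 → c = 11110, weight = 4.
  m = 01 → c = 00110, weight = 2.
  m = 11 → c = 11000, weight = 2.
Tally weights:
  weight 0: 1 codewords.
  weight 2: 2 codewords.
  weight 4: 1 codewords.
Minimum distance d = smallest w > 0 with A_w > 0 = 2.
Sanity: Σ A_w = 4 = 2^2 = 4 ✓.


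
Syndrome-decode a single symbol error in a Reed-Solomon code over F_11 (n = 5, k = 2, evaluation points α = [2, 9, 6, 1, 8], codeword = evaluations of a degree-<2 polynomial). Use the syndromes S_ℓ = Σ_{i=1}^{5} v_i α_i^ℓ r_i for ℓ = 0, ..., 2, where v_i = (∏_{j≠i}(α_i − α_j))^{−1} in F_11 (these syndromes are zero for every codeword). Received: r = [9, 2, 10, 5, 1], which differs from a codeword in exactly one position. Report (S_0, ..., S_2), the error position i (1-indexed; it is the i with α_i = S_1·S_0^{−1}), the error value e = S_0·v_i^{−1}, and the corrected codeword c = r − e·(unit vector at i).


S = (10, 9, 7), error at position 1, error magnitude e = 3, c = [6, 2, 10, 5, 1].

Step 1: column multipliers v_i = (∏_{j≠i}(α_i − α_j))^{−1} mod 11.
  i = 1 (α = 2): (2−9)(2−6)(2−1)(2−8) = (−7)·(−4)·1·(−6) = −168 ≡ 8, so v_1 = 8^{−1} = 7 (mod 11).
  i = 2 (α = 9): (9−2)(9−6)(9−1)(9−8) = 7·3·8·1 = 168 ≡ 3, so v_2 = 3^{−1} = 4 (mod 11).
  i = 3 (α = 6): (6−2)(6−9)(6−1)(6−8) = 4·(−3)·5·(−2) = 120 ≡ 10, so v_3 = 10^{−1} = 10 (mod 11).
  i = 4 (α = 1): (1−2)(1−9)(1−6)(1−8) = (−1)·(−8)·(−5)·(−7) = 280 ≡ 5, so v_4 = 5^{−1} = 9 (mod 11).
  i = 5 (α = 8): (8−2)(8−9)(8−6)(8−1) = 6·(−1)·2·7 = −84 ≡ 4, so v_5 = 4^{−1} = 3 (mod 11).
  v = [7, 4, 10, 9, 3].
Step 2: syndromes of r = [9, 2, 10, 5, 1] (all sums mod 11).
  S_0 = Σ v_i r_i = 7·9 + 4·2 + 10·10 + 9·5 + 3·1 = 219 ≡ 10.
  S_1 = Σ v_i α_i r_i = 7·2·9 + 4·9·2 + 10·6·10 + 9·1·5 + 3·8·1 = 867 ≡ 9.
  α_i^2 mod 11 = [4, 4, 3, 1, 9].
  S_2 = Σ v_i α_i^2 r_i = 7·4·9 + 4·4·2 + 10·3·10 + 9·1·5 + 3·9·1 = 656 ≡ 7.
  S = (10, 9, 7) ≠ 0, so r is not a codeword (an error is present).
Step 3: locate the error. For a single error e at position i, S_ℓ = v_i·e·α_i^ℓ, so α_err = S_1/S_0.
  S_0^{−1} = 10^{−1} = 10 (mod 11), so α_err = 9·10 = 90 ≡ 2 = α_1. Error position i = 1.
  Consistency check: S_2/S_1 = 7·5 = 35 ≡ 2 = α_err ✓ (single-error assumption holds).
Step 4: error magnitude e = S_0/v_1 = S_0·∏_{j≠1}(α_1 − α_j) = 10·8 = 80 ≡ 3 (mod 11).
Step 5: correct position 1: c_1 = r_1 − e = 9 − 3 ≡ 6 (mod 11). Hence c = [6, 2, 10, 5, 1].
  Check: interpolating c through the α_i gives m(x) = 4 + 1·x (degree < 2) with m(α_i) = c_i for every i, so c is indeed a codeword.
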